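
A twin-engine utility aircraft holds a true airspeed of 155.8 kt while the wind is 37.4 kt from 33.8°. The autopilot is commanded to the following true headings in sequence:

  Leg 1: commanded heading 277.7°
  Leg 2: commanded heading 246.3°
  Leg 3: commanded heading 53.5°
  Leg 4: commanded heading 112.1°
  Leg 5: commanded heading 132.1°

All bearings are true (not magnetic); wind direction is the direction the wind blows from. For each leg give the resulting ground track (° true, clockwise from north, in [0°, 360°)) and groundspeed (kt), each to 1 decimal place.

Leg 1: track=266.7°, groundspeed=175.5 kt
Leg 2: track=240.2°, groundspeed=188.4 kt
Leg 3: track=59.5°, groundspeed=121.2 kt
Leg 4: track=126.0°, groundspeed=152.7 kt
Leg 5: track=145.0°, groundspeed=165.4 kt

Leg 1: heading 277.7°; drift -11.0° → track 266.7°, groundspeed 175.5 kt
Leg 2: heading 246.3°; drift -6.1° → track 240.2°, groundspeed 188.4 kt
Leg 3: heading 53.5°; drift +6.0° → track 59.5°, groundspeed 121.2 kt
Leg 4: heading 112.1°; drift +13.9° → track 126.0°, groundspeed 152.7 kt
Leg 5: heading 132.1°; drift +12.9° → track 145.0°, groundspeed 165.4 kt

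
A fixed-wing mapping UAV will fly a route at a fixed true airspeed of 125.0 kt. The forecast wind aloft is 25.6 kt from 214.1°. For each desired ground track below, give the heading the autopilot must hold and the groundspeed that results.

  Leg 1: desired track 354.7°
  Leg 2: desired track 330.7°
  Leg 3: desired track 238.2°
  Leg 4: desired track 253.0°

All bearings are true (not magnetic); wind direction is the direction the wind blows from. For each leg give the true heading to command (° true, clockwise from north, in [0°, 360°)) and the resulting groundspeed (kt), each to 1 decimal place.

Leg 1: heading=347.2°, groundspeed=143.7 kt
Leg 2: heading=320.1°, groundspeed=134.3 kt
Leg 3: heading=233.4°, groundspeed=101.2 kt
Leg 4: heading=245.6°, groundspeed=104.0 kt

Leg 1: desired track 354.7°; wind correction -7.5° → command heading 347.2°, groundspeed 143.7 kt
Leg 2: desired track 330.7°; wind correction -10.6° → command heading 320.1°, groundspeed 134.3 kt
Leg 3: desired track 238.2°; wind correction -4.8° → command heading 233.4°, groundspeed 101.2 kt
Leg 4: desired track 253.0°; wind correction -7.4° → command heading 245.6°, groundspeed 104.0 kt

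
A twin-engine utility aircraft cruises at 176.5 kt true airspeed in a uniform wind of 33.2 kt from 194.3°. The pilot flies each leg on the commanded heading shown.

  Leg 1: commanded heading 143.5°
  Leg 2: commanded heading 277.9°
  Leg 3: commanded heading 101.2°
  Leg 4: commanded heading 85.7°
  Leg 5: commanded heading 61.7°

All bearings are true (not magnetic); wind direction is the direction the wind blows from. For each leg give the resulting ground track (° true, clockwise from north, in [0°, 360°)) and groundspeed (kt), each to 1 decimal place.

Leg 1: track=134.1°, groundspeed=157.6 kt
Leg 2: track=288.7°, groundspeed=175.9 kt
Leg 3: track=90.7°, groundspeed=181.4 kt
Leg 4: track=76.2°, groundspeed=189.7 kt
Leg 5: track=54.7°, groundspeed=200.5 kt

Leg 1: heading 143.5°; drift -9.4° → track 134.1°, groundspeed 157.6 kt
Leg 2: heading 277.9°; drift +10.8° → track 288.7°, groundspeed 175.9 kt
Leg 3: heading 101.2°; drift -10.5° → track 90.7°, groundspeed 181.4 kt
Leg 4: heading 85.7°; drift -9.5° → track 76.2°, groundspeed 189.7 kt
Leg 5: heading 61.7°; drift -7.0° → track 54.7°, groundspeed 200.5 kt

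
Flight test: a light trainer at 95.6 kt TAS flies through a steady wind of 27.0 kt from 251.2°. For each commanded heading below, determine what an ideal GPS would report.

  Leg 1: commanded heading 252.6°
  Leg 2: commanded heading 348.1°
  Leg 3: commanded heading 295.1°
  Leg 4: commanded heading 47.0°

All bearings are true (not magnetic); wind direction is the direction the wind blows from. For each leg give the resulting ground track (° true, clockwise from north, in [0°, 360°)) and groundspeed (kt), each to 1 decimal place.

Leg 1: heading 252.6°; drift +0.6° → track 253.2°, groundspeed 68.6 kt
Leg 2: heading 348.1°; drift +15.2° → track 3.3°, groundspeed 102.4 kt
Leg 3: heading 295.1°; drift +13.8° → track 308.9°, groundspeed 78.4 kt
Leg 4: heading 47.0°; drift +5.3° → track 52.3°, groundspeed 120.7 kt

Leg 1: track=253.2°, groundspeed=68.6 kt
Leg 2: track=3.3°, groundspeed=102.4 kt
Leg 3: track=308.9°, groundspeed=78.4 kt
Leg 4: track=52.3°, groundspeed=120.7 kt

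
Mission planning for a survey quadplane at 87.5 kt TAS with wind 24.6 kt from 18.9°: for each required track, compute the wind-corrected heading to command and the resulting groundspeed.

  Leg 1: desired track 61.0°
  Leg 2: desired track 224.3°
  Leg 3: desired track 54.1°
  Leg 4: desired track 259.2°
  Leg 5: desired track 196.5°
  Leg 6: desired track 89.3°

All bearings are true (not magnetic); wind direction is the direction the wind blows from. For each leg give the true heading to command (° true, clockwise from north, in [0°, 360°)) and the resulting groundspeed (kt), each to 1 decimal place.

Leg 1: heading=50.1°, groundspeed=67.7 kt
Leg 2: heading=231.2°, groundspeed=109.1 kt
Leg 3: heading=44.8°, groundspeed=66.2 kt
Leg 4: heading=273.3°, groundspeed=97.0 kt
Leg 5: heading=195.8°, groundspeed=112.1 kt
Leg 6: heading=73.9°, groundspeed=76.1 kt

Leg 1: desired track 61.0°; wind correction -10.9° → command heading 50.1°, groundspeed 67.7 kt
Leg 2: desired track 224.3°; wind correction +6.9° → command heading 231.2°, groundspeed 109.1 kt
Leg 3: desired track 54.1°; wind correction -9.3° → command heading 44.8°, groundspeed 66.2 kt
Leg 4: desired track 259.2°; wind correction +14.1° → command heading 273.3°, groundspeed 97.0 kt
Leg 5: desired track 196.5°; wind correction -0.7° → command heading 195.8°, groundspeed 112.1 kt
Leg 6: desired track 89.3°; wind correction -15.4° → command heading 73.9°, groundspeed 76.1 kt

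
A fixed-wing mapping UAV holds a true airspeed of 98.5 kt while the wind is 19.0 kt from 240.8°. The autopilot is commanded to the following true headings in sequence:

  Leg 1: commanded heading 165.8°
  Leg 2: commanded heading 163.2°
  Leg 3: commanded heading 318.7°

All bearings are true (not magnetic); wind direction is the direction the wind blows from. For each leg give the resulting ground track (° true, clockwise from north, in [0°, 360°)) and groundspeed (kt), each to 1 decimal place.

Leg 1: heading 165.8°; drift -11.1° → track 154.7°, groundspeed 95.4 kt
Leg 2: heading 163.2°; drift -11.1° → track 152.1°, groundspeed 96.2 kt
Leg 3: heading 318.7°; drift +11.1° → track 329.8°, groundspeed 96.3 kt

Leg 1: track=154.7°, groundspeed=95.4 kt
Leg 2: track=152.1°, groundspeed=96.2 kt
Leg 3: track=329.8°, groundspeed=96.3 kt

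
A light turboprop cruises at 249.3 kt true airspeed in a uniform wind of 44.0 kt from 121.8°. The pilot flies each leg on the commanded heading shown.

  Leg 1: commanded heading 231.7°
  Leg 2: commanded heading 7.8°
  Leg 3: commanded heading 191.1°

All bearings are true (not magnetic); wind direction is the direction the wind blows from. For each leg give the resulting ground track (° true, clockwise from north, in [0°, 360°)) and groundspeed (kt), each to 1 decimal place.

Leg 1: heading 231.7°; drift +8.9° → track 240.6°, groundspeed 267.5 kt
Leg 2: heading 7.8°; drift -8.6° → track 359.2°, groundspeed 270.2 kt
Leg 3: heading 191.1°; drift +10.0° → track 201.1°, groundspeed 237.3 kt

Leg 1: track=240.6°, groundspeed=267.5 kt
Leg 2: track=359.2°, groundspeed=270.2 kt
Leg 3: track=201.1°, groundspeed=237.3 kt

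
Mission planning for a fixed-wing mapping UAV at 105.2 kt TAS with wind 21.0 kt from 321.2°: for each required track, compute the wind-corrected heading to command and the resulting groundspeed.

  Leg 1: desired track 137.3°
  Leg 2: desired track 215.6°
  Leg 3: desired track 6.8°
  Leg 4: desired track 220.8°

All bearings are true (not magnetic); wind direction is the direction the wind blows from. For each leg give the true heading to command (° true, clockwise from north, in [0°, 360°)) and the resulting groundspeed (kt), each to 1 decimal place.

Leg 1: desired track 137.3°; wind correction -0.8° → command heading 136.5°, groundspeed 126.1 kt
Leg 2: desired track 215.6°; wind correction +11.1° → command heading 226.7°, groundspeed 108.9 kt
Leg 3: desired track 6.8°; wind correction -8.2° → command heading 358.6°, groundspeed 89.4 kt
Leg 4: desired track 220.8°; wind correction +11.3° → command heading 232.1°, groundspeed 106.9 kt

Leg 1: heading=136.5°, groundspeed=126.1 kt
Leg 2: heading=226.7°, groundspeed=108.9 kt
Leg 3: heading=358.6°, groundspeed=89.4 kt
Leg 4: heading=232.1°, groundspeed=106.9 kt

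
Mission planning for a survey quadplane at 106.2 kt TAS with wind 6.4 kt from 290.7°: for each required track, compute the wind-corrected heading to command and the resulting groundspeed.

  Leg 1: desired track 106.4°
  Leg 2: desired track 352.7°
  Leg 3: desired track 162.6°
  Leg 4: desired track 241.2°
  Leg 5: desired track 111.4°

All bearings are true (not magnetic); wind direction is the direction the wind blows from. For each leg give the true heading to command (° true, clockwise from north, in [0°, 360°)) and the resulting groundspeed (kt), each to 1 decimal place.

Leg 1: desired track 106.4°; wind correction -0.3° → command heading 106.1°, groundspeed 112.6 kt
Leg 2: desired track 352.7°; wind correction -3.1° → command heading 349.6°, groundspeed 103.0 kt
Leg 3: desired track 162.6°; wind correction +2.7° → command heading 165.3°, groundspeed 110.0 kt
Leg 4: desired track 241.2°; wind correction +2.6° → command heading 243.8°, groundspeed 101.9 kt
Leg 5: desired track 111.4°; wind correction +0.0° → command heading 111.4°, groundspeed 112.6 kt

Leg 1: heading=106.1°, groundspeed=112.6 kt
Leg 2: heading=349.6°, groundspeed=103.0 kt
Leg 3: heading=165.3°, groundspeed=110.0 kt
Leg 4: heading=243.8°, groundspeed=101.9 kt
Leg 5: heading=111.4°, groundspeed=112.6 kt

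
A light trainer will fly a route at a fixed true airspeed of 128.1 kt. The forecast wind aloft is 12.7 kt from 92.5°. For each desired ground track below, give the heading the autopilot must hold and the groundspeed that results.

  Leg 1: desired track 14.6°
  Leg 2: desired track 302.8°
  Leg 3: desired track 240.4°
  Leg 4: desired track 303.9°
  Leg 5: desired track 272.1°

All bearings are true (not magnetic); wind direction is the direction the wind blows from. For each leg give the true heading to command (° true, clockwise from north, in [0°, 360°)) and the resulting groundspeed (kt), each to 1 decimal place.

Leg 1: heading=20.2°, groundspeed=124.8 kt
Leg 2: heading=305.7°, groundspeed=138.9 kt
Leg 3: heading=237.4°, groundspeed=138.7 kt
Leg 4: heading=306.9°, groundspeed=138.8 kt
Leg 5: heading=272.1°, groundspeed=140.8 kt

Leg 1: desired track 14.6°; wind correction +5.6° → command heading 20.2°, groundspeed 124.8 kt
Leg 2: desired track 302.8°; wind correction +2.9° → command heading 305.7°, groundspeed 138.9 kt
Leg 3: desired track 240.4°; wind correction -3.0° → command heading 237.4°, groundspeed 138.7 kt
Leg 4: desired track 303.9°; wind correction +3.0° → command heading 306.9°, groundspeed 138.8 kt
Leg 5: desired track 272.1°; wind correction +0.0° → command heading 272.1°, groundspeed 140.8 kt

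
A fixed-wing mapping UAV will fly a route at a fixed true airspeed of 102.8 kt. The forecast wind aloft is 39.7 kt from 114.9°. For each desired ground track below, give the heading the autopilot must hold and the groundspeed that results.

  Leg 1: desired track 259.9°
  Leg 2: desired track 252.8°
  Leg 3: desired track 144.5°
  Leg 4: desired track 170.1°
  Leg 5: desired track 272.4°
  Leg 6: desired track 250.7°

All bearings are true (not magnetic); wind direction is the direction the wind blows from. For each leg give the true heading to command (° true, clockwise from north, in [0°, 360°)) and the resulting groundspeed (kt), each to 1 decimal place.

Leg 1: heading=247.1°, groundspeed=132.8 kt
Leg 2: heading=237.8°, groundspeed=128.8 kt
Leg 3: heading=133.5°, groundspeed=66.4 kt
Leg 4: heading=151.6°, groundspeed=74.8 kt
Leg 5: heading=263.9°, groundspeed=138.3 kt
Leg 6: heading=235.1°, groundspeed=127.5 kt

Leg 1: desired track 259.9°; wind correction -12.8° → command heading 247.1°, groundspeed 132.8 kt
Leg 2: desired track 252.8°; wind correction -15.0° → command heading 237.8°, groundspeed 128.8 kt
Leg 3: desired track 144.5°; wind correction -11.0° → command heading 133.5°, groundspeed 66.4 kt
Leg 4: desired track 170.1°; wind correction -18.5° → command heading 151.6°, groundspeed 74.8 kt
Leg 5: desired track 272.4°; wind correction -8.5° → command heading 263.9°, groundspeed 138.3 kt
Leg 6: desired track 250.7°; wind correction -15.6° → command heading 235.1°, groundspeed 127.5 kt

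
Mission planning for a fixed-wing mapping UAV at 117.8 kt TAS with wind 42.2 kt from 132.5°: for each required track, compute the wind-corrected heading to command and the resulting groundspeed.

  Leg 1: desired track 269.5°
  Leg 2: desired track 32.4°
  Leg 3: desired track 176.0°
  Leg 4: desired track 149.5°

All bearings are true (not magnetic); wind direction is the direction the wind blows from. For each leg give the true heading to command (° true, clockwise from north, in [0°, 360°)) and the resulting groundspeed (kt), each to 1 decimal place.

Leg 1: desired track 269.5°; wind correction -14.1° → command heading 255.4°, groundspeed 145.1 kt
Leg 2: desired track 32.4°; wind correction +20.7° → command heading 53.1°, groundspeed 117.6 kt
Leg 3: desired track 176.0°; wind correction -14.3° → command heading 161.7°, groundspeed 83.6 kt
Leg 4: desired track 149.5°; wind correction -6.0° → command heading 143.5°, groundspeed 76.8 kt

Leg 1: heading=255.4°, groundspeed=145.1 kt
Leg 2: heading=53.1°, groundspeed=117.6 kt
Leg 3: heading=161.7°, groundspeed=83.6 kt
Leg 4: heading=143.5°, groundspeed=76.8 kt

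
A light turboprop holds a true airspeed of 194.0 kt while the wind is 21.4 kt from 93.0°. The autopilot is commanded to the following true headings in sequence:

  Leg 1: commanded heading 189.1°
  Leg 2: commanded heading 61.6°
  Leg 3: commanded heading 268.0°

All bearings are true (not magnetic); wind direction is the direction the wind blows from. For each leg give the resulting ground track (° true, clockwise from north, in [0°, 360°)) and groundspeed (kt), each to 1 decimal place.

Leg 1: track=195.3°, groundspeed=197.4 kt
Leg 2: track=58.0°, groundspeed=176.1 kt
Leg 3: track=268.5°, groundspeed=215.3 kt

Leg 1: heading 189.1°; drift +6.2° → track 195.3°, groundspeed 197.4 kt
Leg 2: heading 61.6°; drift -3.6° → track 58.0°, groundspeed 176.1 kt
Leg 3: heading 268.0°; drift +0.5° → track 268.5°, groundspeed 215.3 kt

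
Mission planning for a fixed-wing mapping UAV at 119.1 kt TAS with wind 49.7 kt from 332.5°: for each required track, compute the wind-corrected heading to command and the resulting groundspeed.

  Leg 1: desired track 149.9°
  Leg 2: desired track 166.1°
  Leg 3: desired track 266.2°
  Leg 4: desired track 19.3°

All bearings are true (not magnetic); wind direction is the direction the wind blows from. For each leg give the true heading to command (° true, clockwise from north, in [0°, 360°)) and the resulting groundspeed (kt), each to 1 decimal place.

Leg 1: heading=148.8°, groundspeed=168.7 kt
Leg 2: heading=171.7°, groundspeed=166.8 kt
Leg 3: heading=288.7°, groundspeed=90.1 kt
Leg 4: heading=1.6°, groundspeed=79.4 kt

Leg 1: desired track 149.9°; wind correction -1.1° → command heading 148.8°, groundspeed 168.7 kt
Leg 2: desired track 166.1°; wind correction +5.6° → command heading 171.7°, groundspeed 166.8 kt
Leg 3: desired track 266.2°; wind correction +22.5° → command heading 288.7°, groundspeed 90.1 kt
Leg 4: desired track 19.3°; wind correction -17.7° → command heading 1.6°, groundspeed 79.4 kt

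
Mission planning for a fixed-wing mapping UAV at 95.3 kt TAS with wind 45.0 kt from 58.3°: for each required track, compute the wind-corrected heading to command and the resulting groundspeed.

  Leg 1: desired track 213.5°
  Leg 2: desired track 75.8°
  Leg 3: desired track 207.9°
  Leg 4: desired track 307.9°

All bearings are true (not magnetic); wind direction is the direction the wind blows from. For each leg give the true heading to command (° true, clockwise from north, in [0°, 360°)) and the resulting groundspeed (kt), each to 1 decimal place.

Leg 1: desired track 213.5°; wind correction -11.4° → command heading 202.1°, groundspeed 134.3 kt
Leg 2: desired track 75.8°; wind correction -8.2° → command heading 67.6°, groundspeed 51.4 kt
Leg 3: desired track 207.9°; wind correction -13.8° → command heading 194.1°, groundspeed 131.4 kt
Leg 4: desired track 307.9°; wind correction +26.3° → command heading 334.2°, groundspeed 101.1 kt

Leg 1: heading=202.1°, groundspeed=134.3 kt
Leg 2: heading=67.6°, groundspeed=51.4 kt
Leg 3: heading=194.1°, groundspeed=131.4 kt
Leg 4: heading=334.2°, groundspeed=101.1 kt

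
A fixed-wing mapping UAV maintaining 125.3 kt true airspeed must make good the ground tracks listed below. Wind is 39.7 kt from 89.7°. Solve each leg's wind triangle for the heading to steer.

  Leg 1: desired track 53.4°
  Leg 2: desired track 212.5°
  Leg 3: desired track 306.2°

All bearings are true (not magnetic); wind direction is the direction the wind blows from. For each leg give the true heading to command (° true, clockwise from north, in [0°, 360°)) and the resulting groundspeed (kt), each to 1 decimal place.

Leg 1: desired track 53.4°; wind correction +10.8° → command heading 64.2°, groundspeed 91.1 kt
Leg 2: desired track 212.5°; wind correction -15.4° → command heading 197.1°, groundspeed 142.3 kt
Leg 3: desired track 306.2°; wind correction +10.9° → command heading 317.1°, groundspeed 155.0 kt

Leg 1: heading=64.2°, groundspeed=91.1 kt
Leg 2: heading=197.1°, groundspeed=142.3 kt
Leg 3: heading=317.1°, groundspeed=155.0 kt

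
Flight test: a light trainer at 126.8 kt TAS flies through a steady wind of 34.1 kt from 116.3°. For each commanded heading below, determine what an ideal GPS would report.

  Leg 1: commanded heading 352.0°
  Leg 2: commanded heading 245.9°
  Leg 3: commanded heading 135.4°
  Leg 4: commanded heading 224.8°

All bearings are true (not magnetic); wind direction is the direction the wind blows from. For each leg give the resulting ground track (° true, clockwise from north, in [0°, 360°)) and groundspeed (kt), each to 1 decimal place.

Leg 1: heading 352.0°; drift -10.9° → track 341.1°, groundspeed 148.7 kt
Leg 2: heading 245.9°; drift +10.0° → track 255.9°, groundspeed 150.8 kt
Leg 3: heading 135.4°; drift +6.7° → track 142.1°, groundspeed 95.2 kt
Leg 4: heading 224.8°; drift +13.2° → track 238.0°, groundspeed 141.4 kt

Leg 1: track=341.1°, groundspeed=148.7 kt
Leg 2: track=255.9°, groundspeed=150.8 kt
Leg 3: track=142.1°, groundspeed=95.2 kt
Leg 4: track=238.0°, groundspeed=141.4 kt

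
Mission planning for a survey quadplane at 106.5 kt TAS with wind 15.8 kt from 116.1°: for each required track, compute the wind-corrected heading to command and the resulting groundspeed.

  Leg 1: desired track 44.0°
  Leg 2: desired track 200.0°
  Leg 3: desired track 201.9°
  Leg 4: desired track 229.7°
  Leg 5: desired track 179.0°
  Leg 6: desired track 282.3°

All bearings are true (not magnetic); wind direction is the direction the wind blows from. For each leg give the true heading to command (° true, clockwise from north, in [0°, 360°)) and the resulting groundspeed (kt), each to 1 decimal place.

Leg 1: desired track 44.0°; wind correction +8.1° → command heading 52.1°, groundspeed 100.6 kt
Leg 2: desired track 200.0°; wind correction -8.5° → command heading 191.5°, groundspeed 103.7 kt
Leg 3: desired track 201.9°; wind correction -8.5° → command heading 193.4°, groundspeed 104.2 kt
Leg 4: desired track 229.7°; wind correction -7.8° → command heading 221.9°, groundspeed 111.8 kt
Leg 5: desired track 179.0°; wind correction -7.6° → command heading 171.4°, groundspeed 98.4 kt
Leg 6: desired track 282.3°; wind correction -2.0° → command heading 280.3°, groundspeed 121.8 kt

Leg 1: heading=52.1°, groundspeed=100.6 kt
Leg 2: heading=191.5°, groundspeed=103.7 kt
Leg 3: heading=193.4°, groundspeed=104.2 kt
Leg 4: heading=221.9°, groundspeed=111.8 kt
Leg 5: heading=171.4°, groundspeed=98.4 kt
Leg 6: heading=280.3°, groundspeed=121.8 kt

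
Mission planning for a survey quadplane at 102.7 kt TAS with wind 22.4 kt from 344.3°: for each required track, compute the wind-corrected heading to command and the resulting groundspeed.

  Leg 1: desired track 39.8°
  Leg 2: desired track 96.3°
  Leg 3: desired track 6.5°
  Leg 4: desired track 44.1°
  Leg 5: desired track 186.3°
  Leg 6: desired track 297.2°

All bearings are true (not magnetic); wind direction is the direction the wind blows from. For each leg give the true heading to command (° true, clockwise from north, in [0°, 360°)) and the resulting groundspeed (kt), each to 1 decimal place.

Leg 1: desired track 39.8°; wind correction -10.4° → command heading 29.4°, groundspeed 88.3 kt
Leg 2: desired track 96.3°; wind correction -11.7° → command heading 84.6°, groundspeed 109.0 kt
Leg 3: desired track 6.5°; wind correction -4.7° → command heading 1.8°, groundspeed 81.6 kt
Leg 4: desired track 44.1°; wind correction -10.9° → command heading 33.2°, groundspeed 89.6 kt
Leg 5: desired track 186.3°; wind correction +4.7° → command heading 191.0°, groundspeed 123.1 kt
Leg 6: desired track 297.2°; wind correction +9.2° → command heading 306.4°, groundspeed 86.1 kt

Leg 1: heading=29.4°, groundspeed=88.3 kt
Leg 2: heading=84.6°, groundspeed=109.0 kt
Leg 3: heading=1.8°, groundspeed=81.6 kt
Leg 4: heading=33.2°, groundspeed=89.6 kt
Leg 5: heading=191.0°, groundspeed=123.1 kt
Leg 6: heading=306.4°, groundspeed=86.1 kt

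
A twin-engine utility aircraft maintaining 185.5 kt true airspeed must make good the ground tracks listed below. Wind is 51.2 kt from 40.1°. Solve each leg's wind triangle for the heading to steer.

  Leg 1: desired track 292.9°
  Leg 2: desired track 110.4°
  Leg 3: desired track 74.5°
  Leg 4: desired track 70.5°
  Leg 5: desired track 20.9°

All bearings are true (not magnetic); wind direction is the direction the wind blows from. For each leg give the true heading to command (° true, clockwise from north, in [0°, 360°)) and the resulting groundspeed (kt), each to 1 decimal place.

Leg 1: desired track 292.9°; wind correction +15.3° → command heading 308.2°, groundspeed 194.1 kt
Leg 2: desired track 110.4°; wind correction -15.1° → command heading 95.3°, groundspeed 161.9 kt
Leg 3: desired track 74.5°; wind correction -9.0° → command heading 65.5°, groundspeed 141.0 kt
Leg 4: desired track 70.5°; wind correction -8.0° → command heading 62.5°, groundspeed 139.5 kt
Leg 5: desired track 20.9°; wind correction +5.2° → command heading 26.1°, groundspeed 136.4 kt

Leg 1: heading=308.2°, groundspeed=194.1 kt
Leg 2: heading=95.3°, groundspeed=161.9 kt
Leg 3: heading=65.5°, groundspeed=141.0 kt
Leg 4: heading=62.5°, groundspeed=139.5 kt
Leg 5: heading=26.1°, groundspeed=136.4 kt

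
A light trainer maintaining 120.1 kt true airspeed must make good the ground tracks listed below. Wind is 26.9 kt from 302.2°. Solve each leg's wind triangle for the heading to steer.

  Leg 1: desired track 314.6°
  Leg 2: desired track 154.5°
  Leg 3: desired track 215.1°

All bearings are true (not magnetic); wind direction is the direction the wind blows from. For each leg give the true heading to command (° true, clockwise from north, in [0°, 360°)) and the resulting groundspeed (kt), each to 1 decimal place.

Leg 1: heading=311.8°, groundspeed=93.7 kt
Leg 2: heading=161.4°, groundspeed=142.0 kt
Leg 3: heading=228.0°, groundspeed=115.7 kt

Leg 1: desired track 314.6°; wind correction -2.8° → command heading 311.8°, groundspeed 93.7 kt
Leg 2: desired track 154.5°; wind correction +6.9° → command heading 161.4°, groundspeed 142.0 kt
Leg 3: desired track 215.1°; wind correction +12.9° → command heading 228.0°, groundspeed 115.7 kt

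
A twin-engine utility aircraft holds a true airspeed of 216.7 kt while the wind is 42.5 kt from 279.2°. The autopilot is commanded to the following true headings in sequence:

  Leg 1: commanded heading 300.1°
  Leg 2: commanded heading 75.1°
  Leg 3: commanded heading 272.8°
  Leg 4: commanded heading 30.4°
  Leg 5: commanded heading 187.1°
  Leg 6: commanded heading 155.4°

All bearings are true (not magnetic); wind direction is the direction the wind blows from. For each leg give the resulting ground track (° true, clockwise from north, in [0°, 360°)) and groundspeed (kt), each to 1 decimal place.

Leg 1: track=305.0°, groundspeed=177.6 kt
Leg 2: track=79.0°, groundspeed=256.1 kt
Leg 3: track=271.2°, groundspeed=174.5 kt
Leg 4: track=40.1°, groundspeed=235.4 kt
Leg 5: track=176.1°, groundspeed=222.4 kt
Leg 6: track=147.0°, groundspeed=242.9 kt

Leg 1: heading 300.1°; drift +4.9° → track 305.0°, groundspeed 177.6 kt
Leg 2: heading 75.1°; drift +3.9° → track 79.0°, groundspeed 256.1 kt
Leg 3: heading 272.8°; drift -1.6° → track 271.2°, groundspeed 174.5 kt
Leg 4: heading 30.4°; drift +9.7° → track 40.1°, groundspeed 235.4 kt
Leg 5: heading 187.1°; drift -11.0° → track 176.1°, groundspeed 222.4 kt
Leg 6: heading 155.4°; drift -8.4° → track 147.0°, groundspeed 242.9 kt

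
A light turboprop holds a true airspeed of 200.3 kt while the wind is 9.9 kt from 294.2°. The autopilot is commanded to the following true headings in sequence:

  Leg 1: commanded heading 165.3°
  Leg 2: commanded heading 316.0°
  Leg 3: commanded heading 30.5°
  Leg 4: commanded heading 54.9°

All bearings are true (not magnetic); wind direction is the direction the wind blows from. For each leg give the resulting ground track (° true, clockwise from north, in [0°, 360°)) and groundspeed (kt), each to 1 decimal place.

Leg 1: track=163.2°, groundspeed=206.7 kt
Leg 2: track=317.1°, groundspeed=191.1 kt
Leg 3: track=33.3°, groundspeed=201.6 kt
Leg 4: track=57.3°, groundspeed=205.5 kt

Leg 1: heading 165.3°; drift -2.1° → track 163.2°, groundspeed 206.7 kt
Leg 2: heading 316.0°; drift +1.1° → track 317.1°, groundspeed 191.1 kt
Leg 3: heading 30.5°; drift +2.8° → track 33.3°, groundspeed 201.6 kt
Leg 4: heading 54.9°; drift +2.4° → track 57.3°, groundspeed 205.5 kt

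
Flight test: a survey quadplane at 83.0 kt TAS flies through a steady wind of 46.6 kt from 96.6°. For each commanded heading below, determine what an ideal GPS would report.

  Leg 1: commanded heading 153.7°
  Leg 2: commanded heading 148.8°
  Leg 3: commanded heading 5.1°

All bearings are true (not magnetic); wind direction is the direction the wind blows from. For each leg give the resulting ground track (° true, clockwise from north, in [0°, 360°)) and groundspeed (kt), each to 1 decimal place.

Leg 1: heading 153.7°; drift +34.1° → track 187.8°, groundspeed 69.7 kt
Leg 2: heading 148.8°; drift +34.1° → track 182.9°, groundspeed 65.7 kt
Leg 3: heading 5.1°; drift -28.9° → track 336.2°, groundspeed 96.2 kt

Leg 1: track=187.8°, groundspeed=69.7 kt
Leg 2: track=182.9°, groundspeed=65.7 kt
Leg 3: track=336.2°, groundspeed=96.2 kt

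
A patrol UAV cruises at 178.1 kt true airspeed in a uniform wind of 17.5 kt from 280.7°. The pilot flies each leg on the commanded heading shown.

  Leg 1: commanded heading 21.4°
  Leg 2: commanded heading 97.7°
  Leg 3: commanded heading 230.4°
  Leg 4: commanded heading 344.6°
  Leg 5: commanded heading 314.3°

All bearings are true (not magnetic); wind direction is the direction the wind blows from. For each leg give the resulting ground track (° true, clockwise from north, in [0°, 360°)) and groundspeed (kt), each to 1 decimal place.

Leg 1: track=26.8°, groundspeed=182.2 kt
Leg 2: track=98.0°, groundspeed=195.6 kt
Leg 3: track=225.8°, groundspeed=167.5 kt
Leg 4: track=349.9°, groundspeed=171.1 kt
Leg 5: track=317.7°, groundspeed=163.8 kt

Leg 1: heading 21.4°; drift +5.4° → track 26.8°, groundspeed 182.2 kt
Leg 2: heading 97.7°; drift +0.3° → track 98.0°, groundspeed 195.6 kt
Leg 3: heading 230.4°; drift -4.6° → track 225.8°, groundspeed 167.5 kt
Leg 4: heading 344.6°; drift +5.3° → track 349.9°, groundspeed 171.1 kt
Leg 5: heading 314.3°; drift +3.4° → track 317.7°, groundspeed 163.8 kt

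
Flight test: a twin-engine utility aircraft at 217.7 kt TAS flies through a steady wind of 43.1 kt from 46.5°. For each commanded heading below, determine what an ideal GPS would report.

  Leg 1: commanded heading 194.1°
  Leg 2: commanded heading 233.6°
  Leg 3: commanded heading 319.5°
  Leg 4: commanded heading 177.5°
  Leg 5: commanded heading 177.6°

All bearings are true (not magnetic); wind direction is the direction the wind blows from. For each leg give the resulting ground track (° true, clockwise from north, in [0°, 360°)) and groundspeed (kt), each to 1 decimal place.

Leg 1: heading 194.1°; drift +5.2° → track 199.3°, groundspeed 255.1 kt
Leg 2: heading 233.6°; drift -1.2° → track 232.4°, groundspeed 260.5 kt
Leg 3: heading 319.5°; drift -11.3° → track 308.2°, groundspeed 219.7 kt
Leg 4: heading 177.5°; drift +7.5° → track 185.0°, groundspeed 248.1 kt
Leg 5: heading 177.6°; drift +7.5° → track 185.1°, groundspeed 248.2 kt

Leg 1: track=199.3°, groundspeed=255.1 kt
Leg 2: track=232.4°, groundspeed=260.5 kt
Leg 3: track=308.2°, groundspeed=219.7 kt
Leg 4: track=185.0°, groundspeed=248.1 kt
Leg 5: track=185.1°, groundspeed=248.2 kt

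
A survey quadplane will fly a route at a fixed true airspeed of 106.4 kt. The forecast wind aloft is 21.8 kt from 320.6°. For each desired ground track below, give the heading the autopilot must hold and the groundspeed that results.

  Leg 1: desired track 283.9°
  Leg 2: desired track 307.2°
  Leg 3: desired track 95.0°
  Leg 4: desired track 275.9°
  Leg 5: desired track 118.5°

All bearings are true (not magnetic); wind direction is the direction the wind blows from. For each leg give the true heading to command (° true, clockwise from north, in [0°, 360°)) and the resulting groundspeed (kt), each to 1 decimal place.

Leg 1: heading=290.9°, groundspeed=88.1 kt
Leg 2: heading=309.9°, groundspeed=85.1 kt
Leg 3: heading=86.6°, groundspeed=120.5 kt
Leg 4: heading=284.2°, groundspeed=89.8 kt
Leg 5: heading=114.1°, groundspeed=126.3 kt

Leg 1: desired track 283.9°; wind correction +7.0° → command heading 290.9°, groundspeed 88.1 kt
Leg 2: desired track 307.2°; wind correction +2.7° → command heading 309.9°, groundspeed 85.1 kt
Leg 3: desired track 95.0°; wind correction -8.4° → command heading 86.6°, groundspeed 120.5 kt
Leg 4: desired track 275.9°; wind correction +8.3° → command heading 284.2°, groundspeed 89.8 kt
Leg 5: desired track 118.5°; wind correction -4.4° → command heading 114.1°, groundspeed 126.3 kt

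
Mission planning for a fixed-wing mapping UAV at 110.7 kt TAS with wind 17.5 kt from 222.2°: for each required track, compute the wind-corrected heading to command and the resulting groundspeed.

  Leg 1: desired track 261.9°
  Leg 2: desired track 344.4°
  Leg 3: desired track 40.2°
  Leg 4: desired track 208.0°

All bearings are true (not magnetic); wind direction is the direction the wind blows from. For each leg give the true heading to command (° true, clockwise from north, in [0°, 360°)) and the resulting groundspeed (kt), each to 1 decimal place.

Leg 1: desired track 261.9°; wind correction -5.8° → command heading 256.1°, groundspeed 96.7 kt
Leg 2: desired track 344.4°; wind correction -7.7° → command heading 336.7°, groundspeed 119.0 kt
Leg 3: desired track 40.2°; wind correction -0.3° → command heading 39.9°, groundspeed 128.2 kt
Leg 4: desired track 208.0°; wind correction +2.2° → command heading 210.2°, groundspeed 93.7 kt

Leg 1: heading=256.1°, groundspeed=96.7 kt
Leg 2: heading=336.7°, groundspeed=119.0 kt
Leg 3: heading=39.9°, groundspeed=128.2 kt
Leg 4: heading=210.2°, groundspeed=93.7 kt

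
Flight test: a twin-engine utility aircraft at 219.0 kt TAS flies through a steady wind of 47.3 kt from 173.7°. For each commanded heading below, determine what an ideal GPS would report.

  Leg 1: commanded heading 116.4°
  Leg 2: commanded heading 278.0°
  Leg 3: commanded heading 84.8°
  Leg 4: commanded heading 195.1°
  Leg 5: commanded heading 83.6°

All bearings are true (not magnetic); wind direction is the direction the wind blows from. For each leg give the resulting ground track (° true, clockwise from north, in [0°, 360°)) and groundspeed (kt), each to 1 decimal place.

Leg 1: track=104.8°, groundspeed=197.5 kt
Leg 2: track=289.2°, groundspeed=235.2 kt
Leg 3: track=72.6°, groundspeed=223.2 kt
Leg 4: track=200.7°, groundspeed=175.8 kt
Leg 5: track=71.4°, groundspeed=224.1 kt

Leg 1: heading 116.4°; drift -11.6° → track 104.8°, groundspeed 197.5 kt
Leg 2: heading 278.0°; drift +11.2° → track 289.2°, groundspeed 235.2 kt
Leg 3: heading 84.8°; drift -12.2° → track 72.6°, groundspeed 223.2 kt
Leg 4: heading 195.1°; drift +5.6° → track 200.7°, groundspeed 175.8 kt
Leg 5: heading 83.6°; drift -12.2° → track 71.4°, groundspeed 224.1 kt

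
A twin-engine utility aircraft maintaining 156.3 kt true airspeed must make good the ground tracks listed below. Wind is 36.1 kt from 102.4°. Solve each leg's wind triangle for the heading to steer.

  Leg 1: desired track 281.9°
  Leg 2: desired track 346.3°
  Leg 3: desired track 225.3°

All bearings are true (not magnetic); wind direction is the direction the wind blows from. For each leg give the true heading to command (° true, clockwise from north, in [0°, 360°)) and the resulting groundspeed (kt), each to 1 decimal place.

Leg 1: desired track 281.9°; wind correction -0.1° → command heading 281.8°, groundspeed 192.4 kt
Leg 2: desired track 346.3°; wind correction +12.0° → command heading 358.3°, groundspeed 168.8 kt
Leg 3: desired track 225.3°; wind correction -11.2° → command heading 214.1°, groundspeed 172.9 kt

Leg 1: heading=281.8°, groundspeed=192.4 kt
Leg 2: heading=358.3°, groundspeed=168.8 kt
Leg 3: heading=214.1°, groundspeed=172.9 kt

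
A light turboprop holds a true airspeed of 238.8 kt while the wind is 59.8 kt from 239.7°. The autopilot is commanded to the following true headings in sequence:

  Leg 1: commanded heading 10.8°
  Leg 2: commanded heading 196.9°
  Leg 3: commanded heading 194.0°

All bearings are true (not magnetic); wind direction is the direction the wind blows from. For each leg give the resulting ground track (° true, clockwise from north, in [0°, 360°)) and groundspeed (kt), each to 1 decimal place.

Leg 1: track=20.0°, groundspeed=281.7 kt
Leg 2: track=185.1°, groundspeed=199.1 kt
Leg 3: track=181.7°, groundspeed=201.6 kt

Leg 1: heading 10.8°; drift +9.2° → track 20.0°, groundspeed 281.7 kt
Leg 2: heading 196.9°; drift -11.8° → track 185.1°, groundspeed 199.1 kt
Leg 3: heading 194.0°; drift -12.3° → track 181.7°, groundspeed 201.6 kt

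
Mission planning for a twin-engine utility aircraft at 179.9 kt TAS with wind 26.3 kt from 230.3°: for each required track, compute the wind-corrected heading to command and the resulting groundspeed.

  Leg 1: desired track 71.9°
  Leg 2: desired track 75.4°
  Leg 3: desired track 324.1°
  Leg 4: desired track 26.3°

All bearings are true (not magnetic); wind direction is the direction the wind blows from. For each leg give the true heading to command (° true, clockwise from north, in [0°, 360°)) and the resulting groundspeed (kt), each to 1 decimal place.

Leg 1: desired track 71.9°; wind correction +3.1° → command heading 75.0°, groundspeed 204.1 kt
Leg 2: desired track 75.4°; wind correction +3.6° → command heading 79.0°, groundspeed 203.4 kt
Leg 3: desired track 324.1°; wind correction -8.4° → command heading 315.7°, groundspeed 179.7 kt
Leg 4: desired track 26.3°; wind correction -3.4° → command heading 22.9°, groundspeed 203.6 kt

Leg 1: heading=75.0°, groundspeed=204.1 kt
Leg 2: heading=79.0°, groundspeed=203.4 kt
Leg 3: heading=315.7°, groundspeed=179.7 kt
Leg 4: heading=22.9°, groundspeed=203.6 kt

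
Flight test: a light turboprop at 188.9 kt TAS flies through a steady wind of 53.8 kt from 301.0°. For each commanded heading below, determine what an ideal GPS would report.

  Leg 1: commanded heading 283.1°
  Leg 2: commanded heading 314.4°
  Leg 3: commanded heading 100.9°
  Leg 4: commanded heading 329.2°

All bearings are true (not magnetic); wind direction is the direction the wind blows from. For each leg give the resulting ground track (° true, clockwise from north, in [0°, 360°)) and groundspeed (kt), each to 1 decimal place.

Leg 1: track=276.3°, groundspeed=138.7 kt
Leg 2: track=319.6°, groundspeed=137.1 kt
Leg 3: track=105.3°, groundspeed=240.1 kt
Leg 4: track=339.4°, groundspeed=143.8 kt

Leg 1: heading 283.1°; drift -6.8° → track 276.3°, groundspeed 138.7 kt
Leg 2: heading 314.4°; drift +5.2° → track 319.6°, groundspeed 137.1 kt
Leg 3: heading 100.9°; drift +4.4° → track 105.3°, groundspeed 240.1 kt
Leg 4: heading 329.2°; drift +10.2° → track 339.4°, groundspeed 143.8 kt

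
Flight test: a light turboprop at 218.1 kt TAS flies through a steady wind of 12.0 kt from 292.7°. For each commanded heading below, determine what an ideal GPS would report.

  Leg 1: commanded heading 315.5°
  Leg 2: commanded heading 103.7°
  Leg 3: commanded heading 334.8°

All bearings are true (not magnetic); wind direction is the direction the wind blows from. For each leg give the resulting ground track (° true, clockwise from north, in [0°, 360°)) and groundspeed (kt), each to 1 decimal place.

Leg 1: track=316.8°, groundspeed=207.1 kt
Leg 2: track=104.2°, groundspeed=230.0 kt
Leg 3: track=337.0°, groundspeed=209.4 kt

Leg 1: heading 315.5°; drift +1.3° → track 316.8°, groundspeed 207.1 kt
Leg 2: heading 103.7°; drift +0.5° → track 104.2°, groundspeed 230.0 kt
Leg 3: heading 334.8°; drift +2.2° → track 337.0°, groundspeed 209.4 kt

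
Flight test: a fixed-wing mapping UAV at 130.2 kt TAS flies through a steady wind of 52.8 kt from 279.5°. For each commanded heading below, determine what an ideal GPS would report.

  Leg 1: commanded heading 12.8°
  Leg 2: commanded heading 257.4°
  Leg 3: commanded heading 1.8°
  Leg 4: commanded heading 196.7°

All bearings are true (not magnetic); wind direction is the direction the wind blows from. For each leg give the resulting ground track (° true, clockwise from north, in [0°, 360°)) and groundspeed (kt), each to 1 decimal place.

Leg 1: track=34.4°, groundspeed=143.3 kt
Leg 2: track=243.7°, groundspeed=83.7 kt
Leg 3: track=24.8°, groundspeed=133.8 kt
Leg 4: track=173.7°, groundspeed=134.2 kt

Leg 1: heading 12.8°; drift +21.6° → track 34.4°, groundspeed 143.3 kt
Leg 2: heading 257.4°; drift -13.7° → track 243.7°, groundspeed 83.7 kt
Leg 3: heading 1.8°; drift +23.0° → track 24.8°, groundspeed 133.8 kt
Leg 4: heading 196.7°; drift -23.0° → track 173.7°, groundspeed 134.2 kt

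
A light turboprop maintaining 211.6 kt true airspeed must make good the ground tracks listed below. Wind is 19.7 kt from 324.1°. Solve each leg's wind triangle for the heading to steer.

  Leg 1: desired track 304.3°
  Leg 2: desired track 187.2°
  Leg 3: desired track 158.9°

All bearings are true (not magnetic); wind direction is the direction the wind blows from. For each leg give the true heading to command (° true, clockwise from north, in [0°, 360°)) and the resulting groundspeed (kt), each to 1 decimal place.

Leg 1: heading=306.1°, groundspeed=193.0 kt
Leg 2: heading=190.8°, groundspeed=225.6 kt
Leg 3: heading=160.3°, groundspeed=230.6 kt

Leg 1: desired track 304.3°; wind correction +1.8° → command heading 306.1°, groundspeed 193.0 kt
Leg 2: desired track 187.2°; wind correction +3.6° → command heading 190.8°, groundspeed 225.6 kt
Leg 3: desired track 158.9°; wind correction +1.4° → command heading 160.3°, groundspeed 230.6 kt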